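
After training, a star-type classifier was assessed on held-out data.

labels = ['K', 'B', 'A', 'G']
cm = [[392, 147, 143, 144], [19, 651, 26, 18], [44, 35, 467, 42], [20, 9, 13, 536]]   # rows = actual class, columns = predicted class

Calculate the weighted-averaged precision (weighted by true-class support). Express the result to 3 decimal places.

Per-class precision (TP/(TP+FP)):
  K: TP=392, FP=19+44+20=83 → 392/475 = 0.8253
  B: TP=651, FP=147+35+9=191 → 651/842 = 0.7732
  A: TP=467, FP=143+26+13=182 → 467/649 = 0.7196
  G: TP=536, FP=144+18+42=204 → 536/740 = 0.7243
Weighted-precision = Σ (supportᵢ/N)·precisionᵢ with N=2706: (826/2706)·0.8253 + (714/2706)·0.7732 + (588/2706)·0.7196 + (578/2706)·0.7243 = 0.767

0.767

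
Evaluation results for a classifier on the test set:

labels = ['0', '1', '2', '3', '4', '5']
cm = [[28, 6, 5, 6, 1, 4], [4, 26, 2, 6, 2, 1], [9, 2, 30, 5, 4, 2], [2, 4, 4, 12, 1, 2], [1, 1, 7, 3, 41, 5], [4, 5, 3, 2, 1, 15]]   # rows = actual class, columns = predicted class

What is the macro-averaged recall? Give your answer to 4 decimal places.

0.5763

Per-class recall (TP/(TP+FN)):
  0: TP=28, FN=6+5+6+1+4=22 → 28/50 = 0.56000
  1: TP=26, FN=4+2+6+2+1=15 → 26/41 = 0.63415
  2: TP=30, FN=9+2+5+4+2=22 → 30/52 = 0.57692
  3: TP=12, FN=2+4+4+1+2=13 → 12/25 = 0.48000
  4: TP=41, FN=1+1+7+3+5=17 → 41/58 = 0.70690
  5: TP=15, FN=4+5+3+2+1=15 → 15/30 = 0.50000
Macro-recall = mean = (0.56000 + 0.63415 + 0.57692 + 0.48000 + 0.70690 + 0.50000) / 6 = 0.5763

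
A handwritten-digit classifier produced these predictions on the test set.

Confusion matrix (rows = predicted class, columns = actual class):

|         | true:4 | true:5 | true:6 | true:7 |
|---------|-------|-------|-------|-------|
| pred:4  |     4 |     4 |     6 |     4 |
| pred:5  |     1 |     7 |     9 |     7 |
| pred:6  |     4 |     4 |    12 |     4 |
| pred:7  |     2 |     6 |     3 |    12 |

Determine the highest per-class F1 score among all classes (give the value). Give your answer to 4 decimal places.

0.4800

Per-class F1 score (2·TP/(2·TP+FP+FN)):
  4: TP=4, FP=4+6+4=14, FN=1+4+2=7 → 8/29 = 0.27586
  5: TP=7, FP=1+9+7=17, FN=4+4+6=14 → 14/45 = 0.31111
  6: TP=12, FP=4+4+4=12, FN=6+9+3=18 → 24/54 = 0.44444
  7: TP=12, FP=2+6+3=11, FN=4+7+4=15 → 24/50 = 0.48000
Highest is class '7' with F1 score = 0.4800.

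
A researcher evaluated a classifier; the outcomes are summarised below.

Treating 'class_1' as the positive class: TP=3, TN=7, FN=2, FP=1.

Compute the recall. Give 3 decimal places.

0.600

Recall = TP/(TP+FN) = 3/(3+2) = 3/5 = 0.600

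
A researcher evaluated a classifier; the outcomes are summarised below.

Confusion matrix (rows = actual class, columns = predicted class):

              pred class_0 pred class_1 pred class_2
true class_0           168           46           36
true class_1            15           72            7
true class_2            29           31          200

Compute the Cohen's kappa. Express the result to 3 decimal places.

Observed agreement pₒ = trace/N = 440/604 = 0.7285
Expected agreement pₑ = Σ (rowᵢ·colᵢ)/N² = (250·212 + 94·149 + 260·243)/604² = 0.3569
κ = (pₒ − pₑ)/(1 − pₑ) = (0.7285 − 0.3569)/(1 − 0.3569) = 0.578

0.578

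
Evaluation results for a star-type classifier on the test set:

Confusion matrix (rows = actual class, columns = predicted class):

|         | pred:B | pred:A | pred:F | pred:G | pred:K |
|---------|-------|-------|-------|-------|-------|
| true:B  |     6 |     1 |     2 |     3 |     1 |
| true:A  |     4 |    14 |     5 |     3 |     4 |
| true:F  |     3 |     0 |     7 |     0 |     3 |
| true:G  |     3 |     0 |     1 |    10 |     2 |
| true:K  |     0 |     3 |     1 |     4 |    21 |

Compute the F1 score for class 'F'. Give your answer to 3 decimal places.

0.483

F1 score = 2·TP/(2·TP+FP+FN).
F: TP=7, FP=2+5+1+1=9, FN=3+0+0+3=6 → 14/29 = 0.4828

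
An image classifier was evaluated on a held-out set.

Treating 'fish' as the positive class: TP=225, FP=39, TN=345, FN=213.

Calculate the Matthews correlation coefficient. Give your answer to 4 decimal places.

0.4404

MCC = (TP·TN − FP·FN) / √((TP+FP)(TP+FN)(TN+FP)(TN+FN))
Numerator = 225·345 − 39·213 = 69318
Denominator = √(264·438·384·558) = √24776699904 = 157406.1622
MCC = 69318 / 157406.1622 = 0.4404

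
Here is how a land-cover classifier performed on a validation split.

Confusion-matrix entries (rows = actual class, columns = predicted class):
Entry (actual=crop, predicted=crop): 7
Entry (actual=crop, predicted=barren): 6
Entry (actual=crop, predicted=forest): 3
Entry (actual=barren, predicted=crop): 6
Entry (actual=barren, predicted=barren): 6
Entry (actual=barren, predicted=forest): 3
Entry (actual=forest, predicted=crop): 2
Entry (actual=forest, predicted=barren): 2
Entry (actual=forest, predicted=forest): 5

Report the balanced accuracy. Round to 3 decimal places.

0.464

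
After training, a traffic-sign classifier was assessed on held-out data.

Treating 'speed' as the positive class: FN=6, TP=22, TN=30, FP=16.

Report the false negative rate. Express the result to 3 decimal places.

0.214

FNR = FN/(FN+TP) = 6/(6+22) = 0.214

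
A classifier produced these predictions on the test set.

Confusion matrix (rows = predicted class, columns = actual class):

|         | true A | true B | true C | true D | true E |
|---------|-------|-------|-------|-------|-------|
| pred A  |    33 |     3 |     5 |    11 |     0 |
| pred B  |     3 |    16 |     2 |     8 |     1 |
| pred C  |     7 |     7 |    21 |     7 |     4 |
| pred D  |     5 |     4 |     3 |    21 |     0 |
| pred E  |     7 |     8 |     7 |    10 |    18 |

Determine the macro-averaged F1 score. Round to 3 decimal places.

Per-class F1 score (2·TP/(2·TP+FP+FN)):
  A: TP=33, FP=3+5+11+0=19, FN=3+7+5+7=22 → 66/107 = 0.6168
  B: TP=16, FP=3+2+8+1=14, FN=3+7+4+8=22 → 32/68 = 0.4706
  C: TP=21, FP=7+7+7+4=25, FN=5+2+3+7=17 → 42/84 = 0.5000
  D: TP=21, FP=5+4+3+0=12, FN=11+8+7+10=36 → 42/90 = 0.4667
  E: TP=18, FP=7+8+7+10=32, FN=0+1+4+0=5 → 36/73 = 0.4932
Macro-F1 score = mean = (0.6168 + 0.4706 + 0.5000 + 0.4667 + 0.4932) / 5 = 0.509

0.509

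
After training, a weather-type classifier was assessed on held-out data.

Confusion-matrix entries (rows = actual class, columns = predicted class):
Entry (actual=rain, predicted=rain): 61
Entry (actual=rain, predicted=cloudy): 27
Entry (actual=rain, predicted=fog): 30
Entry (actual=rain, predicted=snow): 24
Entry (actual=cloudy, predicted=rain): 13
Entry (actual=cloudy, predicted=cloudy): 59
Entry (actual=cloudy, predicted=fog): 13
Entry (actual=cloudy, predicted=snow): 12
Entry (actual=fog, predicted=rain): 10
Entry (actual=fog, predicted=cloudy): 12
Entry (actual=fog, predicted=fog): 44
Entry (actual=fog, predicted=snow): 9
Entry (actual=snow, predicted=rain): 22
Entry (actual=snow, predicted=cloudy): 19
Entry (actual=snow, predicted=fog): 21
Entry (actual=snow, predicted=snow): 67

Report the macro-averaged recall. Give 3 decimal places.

Per-class recall (TP/(TP+FN)):
  rain: TP=61, FN=27+30+24=81 → 61/142 = 0.4296
  cloudy: TP=59, FN=13+13+12=38 → 59/97 = 0.6082
  fog: TP=44, FN=10+12+9=31 → 44/75 = 0.5867
  snow: TP=67, FN=22+19+21=62 → 67/129 = 0.5194
Macro-recall = mean = (0.4296 + 0.6082 + 0.5867 + 0.5194) / 4 = 0.536

0.536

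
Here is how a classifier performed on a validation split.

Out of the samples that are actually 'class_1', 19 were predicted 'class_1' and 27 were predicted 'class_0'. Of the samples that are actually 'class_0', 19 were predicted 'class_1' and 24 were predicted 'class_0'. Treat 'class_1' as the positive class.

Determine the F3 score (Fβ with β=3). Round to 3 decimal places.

Fβ = (1+β²)·TP / ((1+β²)·TP + β²·FN + FP), with β²=9
= 10·19 / (10·19 + 9·27 + 19) = 0.420

0.420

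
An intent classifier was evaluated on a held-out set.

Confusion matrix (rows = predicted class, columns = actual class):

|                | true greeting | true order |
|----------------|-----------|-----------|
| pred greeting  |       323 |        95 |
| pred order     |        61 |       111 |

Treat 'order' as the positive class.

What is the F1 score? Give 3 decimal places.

Precision = TP/(TP+FP) = 111/172 = 0.6453
Recall = TP/(TP+FN) = 111/206 = 0.5388
F1 = 2·TP/(2·TP+FP+FN) = 222/378 = 0.587

0.587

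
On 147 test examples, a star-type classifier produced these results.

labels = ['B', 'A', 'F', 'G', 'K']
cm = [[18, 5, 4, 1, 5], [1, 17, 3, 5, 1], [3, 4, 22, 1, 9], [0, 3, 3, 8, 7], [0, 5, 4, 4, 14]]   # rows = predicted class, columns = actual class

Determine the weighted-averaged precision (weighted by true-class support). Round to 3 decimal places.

Per-class precision (TP/(TP+FP)):
  B: TP=18, FP=5+4+1+5=15 → 18/33 = 0.5455
  A: TP=17, FP=1+3+5+1=10 → 17/27 = 0.6296
  F: TP=22, FP=3+4+1+9=17 → 22/39 = 0.5641
  G: TP=8, FP=0+3+3+7=13 → 8/21 = 0.3810
  K: TP=14, FP=0+5+4+4=13 → 14/27 = 0.5185
Weighted-precision = Σ (supportᵢ/N)·precisionᵢ with N=147: (22/147)·0.5455 + (34/147)·0.6296 + (36/147)·0.5641 + (19/147)·0.3810 + (36/147)·0.5185 = 0.542

0.542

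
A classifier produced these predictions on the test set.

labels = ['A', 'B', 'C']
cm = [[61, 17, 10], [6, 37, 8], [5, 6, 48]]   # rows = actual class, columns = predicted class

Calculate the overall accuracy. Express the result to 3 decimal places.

0.737

Accuracy = trace / total = (61+37+48=146) / 198 = 146/198 = 0.737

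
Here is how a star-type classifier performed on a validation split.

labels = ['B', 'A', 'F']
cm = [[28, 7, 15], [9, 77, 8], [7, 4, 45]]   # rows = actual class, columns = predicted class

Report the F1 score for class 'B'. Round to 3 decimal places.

F1 score = 2·TP/(2·TP+FP+FN).
B: TP=28, FP=9+7=16, FN=7+15=22 → 56/94 = 0.5957

0.596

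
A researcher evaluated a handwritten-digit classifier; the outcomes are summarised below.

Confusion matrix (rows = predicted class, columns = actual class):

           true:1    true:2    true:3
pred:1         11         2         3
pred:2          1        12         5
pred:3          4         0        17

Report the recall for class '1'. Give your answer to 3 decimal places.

0.688

Take TP from the diagonal, FP from the rest of the '1' prediction marginal, FN from the rest of the '1' actual marginal.
recall = TP/(TP+FN).
1: TP=11, FN=1+4=5 → 11/16 = 0.6875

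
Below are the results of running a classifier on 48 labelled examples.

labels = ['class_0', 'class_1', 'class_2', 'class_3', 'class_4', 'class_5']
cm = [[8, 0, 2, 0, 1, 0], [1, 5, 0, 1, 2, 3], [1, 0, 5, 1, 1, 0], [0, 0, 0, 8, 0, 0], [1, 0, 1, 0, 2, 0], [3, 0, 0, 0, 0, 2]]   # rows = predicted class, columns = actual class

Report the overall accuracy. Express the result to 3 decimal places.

0.625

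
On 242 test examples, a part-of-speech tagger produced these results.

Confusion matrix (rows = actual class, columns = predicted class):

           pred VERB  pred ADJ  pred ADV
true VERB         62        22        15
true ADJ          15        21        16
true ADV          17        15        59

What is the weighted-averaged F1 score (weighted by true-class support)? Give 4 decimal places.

0.5900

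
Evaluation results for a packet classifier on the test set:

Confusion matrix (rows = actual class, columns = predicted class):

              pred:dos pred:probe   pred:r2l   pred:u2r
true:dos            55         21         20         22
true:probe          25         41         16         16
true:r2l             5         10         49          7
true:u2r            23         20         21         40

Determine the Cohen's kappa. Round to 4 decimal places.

Observed agreement pₒ = trace/N = 185/391 = 0.47315
Expected agreement pₑ = Σ (rowᵢ·colᵢ)/N² = (118·108 + 98·92 + 71·106 + 104·85)/391² = 0.24938
κ = (pₒ − pₑ)/(1 − pₑ) = (0.47315 − 0.24938)/(1 − 0.24938) = 0.2981

0.2981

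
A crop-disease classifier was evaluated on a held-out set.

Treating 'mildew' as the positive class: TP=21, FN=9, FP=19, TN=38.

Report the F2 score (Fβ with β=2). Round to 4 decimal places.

0.6563

Fβ = (1+β²)·TP / ((1+β²)·TP + β²·FN + FP), with β²=4
= 5·21 / (5·21 + 4·9 + 19) = 0.6563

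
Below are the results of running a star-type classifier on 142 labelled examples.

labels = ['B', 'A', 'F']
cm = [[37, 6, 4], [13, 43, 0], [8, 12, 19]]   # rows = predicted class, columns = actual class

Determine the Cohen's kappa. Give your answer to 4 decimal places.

0.5348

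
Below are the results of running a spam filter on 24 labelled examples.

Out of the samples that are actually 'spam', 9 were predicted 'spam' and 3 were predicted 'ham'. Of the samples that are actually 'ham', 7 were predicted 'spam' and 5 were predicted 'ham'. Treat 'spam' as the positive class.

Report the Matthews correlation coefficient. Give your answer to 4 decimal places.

MCC = (TP·TN − FP·FN) / √((TP+FP)(TP+FN)(TN+FP)(TN+FN))
Numerator = 9·5 − 7·3 = 24
Denominator = √(16·12·12·8) = √18432 = 135.7645
MCC = 24 / 135.7645 = 0.1768

0.1768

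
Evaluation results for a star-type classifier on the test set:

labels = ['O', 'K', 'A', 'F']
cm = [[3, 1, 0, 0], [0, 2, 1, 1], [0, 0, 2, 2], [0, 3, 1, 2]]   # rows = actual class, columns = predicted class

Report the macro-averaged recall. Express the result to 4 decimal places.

Per-class recall (TP/(TP+FN)):
  O: TP=3, FN=1+0+0=1 → 3/4 = 0.75000
  K: TP=2, FN=0+1+1=2 → 2/4 = 0.50000
  A: TP=2, FN=0+0+2=2 → 2/4 = 0.50000
  F: TP=2, FN=0+3+1=4 → 2/6 = 0.33333
Macro-recall = mean = (0.75000 + 0.50000 + 0.50000 + 0.33333) / 4 = 0.5208

0.5208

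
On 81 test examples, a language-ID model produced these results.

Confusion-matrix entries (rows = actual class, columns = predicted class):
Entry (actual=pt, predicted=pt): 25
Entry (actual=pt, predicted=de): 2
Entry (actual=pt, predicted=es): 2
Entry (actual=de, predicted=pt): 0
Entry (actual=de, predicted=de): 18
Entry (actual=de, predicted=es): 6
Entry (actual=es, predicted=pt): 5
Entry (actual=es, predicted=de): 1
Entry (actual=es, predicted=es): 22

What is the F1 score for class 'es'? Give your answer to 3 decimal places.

F1 score = 2·TP/(2·TP+FP+FN).
es: TP=22, FP=2+6=8, FN=5+1=6 → 44/58 = 0.7586

0.759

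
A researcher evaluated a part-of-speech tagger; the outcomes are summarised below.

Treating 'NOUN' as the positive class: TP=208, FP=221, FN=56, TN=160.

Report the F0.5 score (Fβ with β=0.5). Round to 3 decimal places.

Fβ = (1+β²)·TP / ((1+β²)·TP + β²·FN + FP), with β²=1/4
= 1.25·208 / (1.25·208 + 0.25·56 + 221) = 0.525

0.525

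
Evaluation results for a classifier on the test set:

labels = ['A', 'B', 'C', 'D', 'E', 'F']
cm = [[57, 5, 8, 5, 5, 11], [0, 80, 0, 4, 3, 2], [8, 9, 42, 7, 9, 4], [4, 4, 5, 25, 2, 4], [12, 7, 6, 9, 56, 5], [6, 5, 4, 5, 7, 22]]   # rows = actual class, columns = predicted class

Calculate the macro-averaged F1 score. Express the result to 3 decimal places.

0.603

Per-class F1 score (2·TP/(2·TP+FP+FN)):
  A: TP=57, FP=0+8+4+12+6=30, FN=5+8+5+5+11=34 → 114/178 = 0.6404
  B: TP=80, FP=5+9+4+7+5=30, FN=0+0+4+3+2=9 → 160/199 = 0.8040
  C: TP=42, FP=8+0+5+6+4=23, FN=8+9+7+9+4=37 → 84/144 = 0.5833
  D: TP=25, FP=5+4+7+9+5=30, FN=4+4+5+2+4=19 → 50/99 = 0.5051
  E: TP=56, FP=5+3+9+2+7=26, FN=12+7+6+9+5=39 → 112/177 = 0.6328
  F: TP=22, FP=11+2+4+4+5=26, FN=6+5+4+5+7=27 → 44/97 = 0.4536
Macro-F1 score = mean = (0.6404 + 0.8040 + 0.5833 + 0.5051 + 0.6328 + 0.4536) / 6 = 0.603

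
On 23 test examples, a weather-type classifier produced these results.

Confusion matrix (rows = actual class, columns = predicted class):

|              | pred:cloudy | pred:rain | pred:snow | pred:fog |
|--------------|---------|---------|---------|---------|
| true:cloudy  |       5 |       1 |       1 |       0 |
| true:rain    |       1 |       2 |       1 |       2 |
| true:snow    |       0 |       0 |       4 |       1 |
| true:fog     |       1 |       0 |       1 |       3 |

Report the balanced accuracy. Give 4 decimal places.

Balanced accuracy = mean of per-class recall.
  cloudy: recall = 5/7 = 0.71429
  rain: recall = 2/6 = 0.33333
  snow: recall = 4/5 = 0.80000
  fog: recall = 3/5 = 0.60000
Mean = (0.71429 + 0.33333 + 0.80000 + 0.60000) / 4 = 0.6119

0.6119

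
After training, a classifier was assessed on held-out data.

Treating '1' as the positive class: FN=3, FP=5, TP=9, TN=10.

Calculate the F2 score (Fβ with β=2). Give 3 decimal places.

0.726

Fβ = (1+β²)·TP / ((1+β²)·TP + β²·FN + FP), with β²=4
= 5·9 / (5·9 + 4·3 + 5) = 0.726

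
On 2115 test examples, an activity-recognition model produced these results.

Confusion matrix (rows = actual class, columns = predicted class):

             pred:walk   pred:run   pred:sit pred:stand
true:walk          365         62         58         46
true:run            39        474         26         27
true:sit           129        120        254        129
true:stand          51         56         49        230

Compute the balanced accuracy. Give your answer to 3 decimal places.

0.631

Balanced accuracy = mean of per-class recall.
  walk: recall = 365/531 = 0.6874
  run: recall = 474/566 = 0.8375
  sit: recall = 254/632 = 0.4019
  stand: recall = 230/386 = 0.5959
Mean = (0.6874 + 0.8375 + 0.4019 + 0.5959) / 4 = 0.631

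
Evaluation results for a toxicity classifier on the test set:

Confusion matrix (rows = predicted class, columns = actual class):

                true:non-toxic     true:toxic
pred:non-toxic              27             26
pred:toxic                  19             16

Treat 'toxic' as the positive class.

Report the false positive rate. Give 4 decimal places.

0.4130

FPR = FP/(FP+TN) = 19/(19+27) = 0.4130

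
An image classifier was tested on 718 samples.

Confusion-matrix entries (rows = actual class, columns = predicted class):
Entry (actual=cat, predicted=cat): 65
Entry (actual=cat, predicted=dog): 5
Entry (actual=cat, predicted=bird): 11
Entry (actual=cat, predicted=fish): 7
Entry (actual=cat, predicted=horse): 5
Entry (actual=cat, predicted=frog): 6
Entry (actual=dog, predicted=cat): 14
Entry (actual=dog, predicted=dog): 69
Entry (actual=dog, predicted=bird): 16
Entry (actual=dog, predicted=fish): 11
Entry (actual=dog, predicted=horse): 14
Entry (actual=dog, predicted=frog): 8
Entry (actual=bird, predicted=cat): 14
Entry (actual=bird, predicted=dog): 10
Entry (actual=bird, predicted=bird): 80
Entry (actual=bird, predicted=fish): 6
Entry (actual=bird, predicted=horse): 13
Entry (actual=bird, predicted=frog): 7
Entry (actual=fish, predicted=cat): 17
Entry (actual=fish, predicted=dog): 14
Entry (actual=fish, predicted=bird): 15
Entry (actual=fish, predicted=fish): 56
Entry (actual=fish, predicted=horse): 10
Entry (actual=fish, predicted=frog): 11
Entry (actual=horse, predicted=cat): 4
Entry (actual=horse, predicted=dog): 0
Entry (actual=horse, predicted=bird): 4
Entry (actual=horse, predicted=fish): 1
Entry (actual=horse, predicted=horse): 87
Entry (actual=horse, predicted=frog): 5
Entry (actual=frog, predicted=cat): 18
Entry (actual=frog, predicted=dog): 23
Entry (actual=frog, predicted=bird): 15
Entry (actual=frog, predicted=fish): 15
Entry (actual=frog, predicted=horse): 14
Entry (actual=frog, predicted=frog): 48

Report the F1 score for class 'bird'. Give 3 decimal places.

0.590

One-vs-rest for 'bird': TP = diagonal; FP = other classes predicted 'bird'; FN = 'bird' predicted as other.
F1 score = 2·TP/(2·TP+FP+FN).
bird: TP=80, FP=11+16+15+4+15=61, FN=14+10+6+13+7=50 → 160/271 = 0.5904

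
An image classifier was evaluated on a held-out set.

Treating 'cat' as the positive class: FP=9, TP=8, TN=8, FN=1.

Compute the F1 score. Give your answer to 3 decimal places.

0.615

Precision = TP/(TP+FP) = 8/17 = 0.4706
Recall = TP/(TP+FN) = 8/9 = 0.8889
F1 = 2·TP/(2·TP+FP+FN) = 16/26 = 0.615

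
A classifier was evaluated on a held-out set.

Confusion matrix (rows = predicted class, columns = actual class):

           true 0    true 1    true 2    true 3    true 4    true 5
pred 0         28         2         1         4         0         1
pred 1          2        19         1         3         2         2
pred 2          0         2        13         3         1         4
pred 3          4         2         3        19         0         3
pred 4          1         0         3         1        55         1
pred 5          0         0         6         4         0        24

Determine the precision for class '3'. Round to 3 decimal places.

0.613

Take TP from the diagonal, FP from the rest of the '3' prediction marginal, FN from the rest of the '3' actual marginal.
precision = TP/(TP+FP).
3: TP=19, FP=4+2+3+0+3=12 → 19/31 = 0.6129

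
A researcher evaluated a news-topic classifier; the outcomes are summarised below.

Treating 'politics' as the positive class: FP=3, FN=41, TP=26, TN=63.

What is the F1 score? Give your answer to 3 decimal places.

0.542

Precision = TP/(TP+FP) = 26/29 = 0.8966
Recall = TP/(TP+FN) = 26/67 = 0.3881
F1 = 2·TP/(2·TP+FP+FN) = 52/96 = 0.542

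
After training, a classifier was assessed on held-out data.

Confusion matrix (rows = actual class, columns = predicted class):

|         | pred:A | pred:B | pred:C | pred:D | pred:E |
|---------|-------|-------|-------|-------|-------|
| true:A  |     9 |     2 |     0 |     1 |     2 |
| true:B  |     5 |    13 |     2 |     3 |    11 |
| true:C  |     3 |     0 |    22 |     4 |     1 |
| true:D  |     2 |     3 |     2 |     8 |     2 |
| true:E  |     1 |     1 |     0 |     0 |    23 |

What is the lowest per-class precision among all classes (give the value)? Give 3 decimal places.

0.450

Per-class precision (TP/(TP+FP)):
  A: TP=9, FP=5+3+2+1=11 → 9/20 = 0.4500
  B: TP=13, FP=2+0+3+1=6 → 13/19 = 0.6842
  C: TP=22, FP=0+2+2+0=4 → 22/26 = 0.8462
  D: TP=8, FP=1+3+4+0=8 → 8/16 = 0.5000
  E: TP=23, FP=2+11+1+2=16 → 23/39 = 0.5897
Lowest is class 'A' with precision = 0.450.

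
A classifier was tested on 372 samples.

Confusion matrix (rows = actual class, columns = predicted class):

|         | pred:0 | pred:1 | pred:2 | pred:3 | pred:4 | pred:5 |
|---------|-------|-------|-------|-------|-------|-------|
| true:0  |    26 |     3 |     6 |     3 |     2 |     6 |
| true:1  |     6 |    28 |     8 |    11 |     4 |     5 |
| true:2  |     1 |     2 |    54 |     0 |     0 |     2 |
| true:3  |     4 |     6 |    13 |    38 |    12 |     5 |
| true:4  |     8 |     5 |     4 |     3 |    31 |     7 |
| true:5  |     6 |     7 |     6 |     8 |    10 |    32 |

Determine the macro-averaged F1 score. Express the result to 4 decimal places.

Per-class F1 score (2·TP/(2·TP+FP+FN)):
  0: TP=26, FP=6+1+4+8+6=25, FN=3+6+3+2+6=20 → 52/97 = 0.53608
  1: TP=28, FP=3+2+6+5+7=23, FN=6+8+11+4+5=34 → 56/113 = 0.49558
  2: TP=54, FP=6+8+13+4+6=37, FN=1+2+0+0+2=5 → 108/150 = 0.72000
  3: TP=38, FP=3+11+0+3+8=25, FN=4+6+13+12+5=40 → 76/141 = 0.53901
  4: TP=31, FP=2+4+0+12+10=28, FN=8+5+4+3+7=27 → 62/117 = 0.52991
  5: TP=32, FP=6+5+2+5+7=25, FN=6+7+6+8+10=37 → 64/126 = 0.50794
Macro-F1 score = mean = (0.53608 + 0.49558 + 0.72000 + 0.53901 + 0.52991 + 0.50794) / 6 = 0.5548

0.5548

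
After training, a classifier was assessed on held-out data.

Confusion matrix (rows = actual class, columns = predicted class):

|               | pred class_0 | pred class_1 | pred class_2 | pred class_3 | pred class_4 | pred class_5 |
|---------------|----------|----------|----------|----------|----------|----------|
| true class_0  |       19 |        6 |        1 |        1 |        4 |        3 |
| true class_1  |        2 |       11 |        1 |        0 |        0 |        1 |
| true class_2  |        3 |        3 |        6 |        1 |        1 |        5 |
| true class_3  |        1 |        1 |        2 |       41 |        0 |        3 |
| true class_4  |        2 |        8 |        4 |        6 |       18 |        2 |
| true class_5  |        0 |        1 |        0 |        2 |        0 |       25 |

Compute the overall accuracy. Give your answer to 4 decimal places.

0.6522

Accuracy = trace / total = (19+11+6+41+18+25=120) / 184 = 120/184 = 0.6522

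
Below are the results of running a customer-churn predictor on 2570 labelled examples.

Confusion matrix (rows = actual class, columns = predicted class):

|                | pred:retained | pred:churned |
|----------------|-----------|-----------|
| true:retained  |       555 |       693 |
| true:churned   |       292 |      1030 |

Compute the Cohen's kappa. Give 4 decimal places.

Observed agreement pₒ = trace/N = 1585/2570 = 0.61673
Expected agreement pₑ = Σ (rowᵢ·colᵢ)/N² = (1248·847 + 1322·1723)/2570² = 0.50491
κ = (pₒ − pₑ)/(1 − pₑ) = (0.61673 − 0.50491)/(1 − 0.50491) = 0.2259

0.2259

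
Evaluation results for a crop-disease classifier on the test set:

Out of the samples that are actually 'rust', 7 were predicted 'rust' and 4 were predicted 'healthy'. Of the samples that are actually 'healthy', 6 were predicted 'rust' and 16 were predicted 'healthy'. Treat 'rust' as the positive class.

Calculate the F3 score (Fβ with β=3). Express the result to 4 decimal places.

0.6250

Fβ = (1+β²)·TP / ((1+β²)·TP + β²·FN + FP), with β²=9
= 10·7 / (10·7 + 9·4 + 6) = 0.6250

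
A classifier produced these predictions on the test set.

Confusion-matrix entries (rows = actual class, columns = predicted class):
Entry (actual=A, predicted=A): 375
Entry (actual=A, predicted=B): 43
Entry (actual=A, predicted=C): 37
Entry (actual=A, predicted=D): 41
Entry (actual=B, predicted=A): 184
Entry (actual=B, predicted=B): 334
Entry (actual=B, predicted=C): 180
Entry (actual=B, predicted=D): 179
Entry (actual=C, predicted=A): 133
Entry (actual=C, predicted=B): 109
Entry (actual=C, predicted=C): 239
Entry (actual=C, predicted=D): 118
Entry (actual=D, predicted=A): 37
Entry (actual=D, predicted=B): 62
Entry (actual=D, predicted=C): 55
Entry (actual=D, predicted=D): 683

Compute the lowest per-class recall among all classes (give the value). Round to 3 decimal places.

Per-class recall (TP/(TP+FN)):
  A: TP=375, FN=43+37+41=121 → 375/496 = 0.7560
  B: TP=334, FN=184+180+179=543 → 334/877 = 0.3808
  C: TP=239, FN=133+109+118=360 → 239/599 = 0.3990
  D: TP=683, FN=37+62+55=154 → 683/837 = 0.8160
Lowest is class 'B' with recall = 0.381.

0.381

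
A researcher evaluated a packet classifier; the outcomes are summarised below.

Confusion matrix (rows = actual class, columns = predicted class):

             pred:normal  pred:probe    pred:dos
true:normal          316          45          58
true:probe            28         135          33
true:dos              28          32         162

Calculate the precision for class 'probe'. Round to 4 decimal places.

0.6368

precision = TP/(TP+FP).
probe: TP=135, FP=45+32=77 → 135/212 = 0.63679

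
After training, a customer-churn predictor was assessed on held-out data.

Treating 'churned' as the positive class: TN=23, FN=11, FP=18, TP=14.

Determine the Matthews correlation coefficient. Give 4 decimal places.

0.1174

MCC = (TP·TN − FP·FN) / √((TP+FP)(TP+FN)(TN+FP)(TN+FN))
Numerator = 14·23 − 18·11 = 124
Denominator = √(32·25·41·34) = √1115200 = 1056.0303
MCC = 124 / 1056.0303 = 0.1174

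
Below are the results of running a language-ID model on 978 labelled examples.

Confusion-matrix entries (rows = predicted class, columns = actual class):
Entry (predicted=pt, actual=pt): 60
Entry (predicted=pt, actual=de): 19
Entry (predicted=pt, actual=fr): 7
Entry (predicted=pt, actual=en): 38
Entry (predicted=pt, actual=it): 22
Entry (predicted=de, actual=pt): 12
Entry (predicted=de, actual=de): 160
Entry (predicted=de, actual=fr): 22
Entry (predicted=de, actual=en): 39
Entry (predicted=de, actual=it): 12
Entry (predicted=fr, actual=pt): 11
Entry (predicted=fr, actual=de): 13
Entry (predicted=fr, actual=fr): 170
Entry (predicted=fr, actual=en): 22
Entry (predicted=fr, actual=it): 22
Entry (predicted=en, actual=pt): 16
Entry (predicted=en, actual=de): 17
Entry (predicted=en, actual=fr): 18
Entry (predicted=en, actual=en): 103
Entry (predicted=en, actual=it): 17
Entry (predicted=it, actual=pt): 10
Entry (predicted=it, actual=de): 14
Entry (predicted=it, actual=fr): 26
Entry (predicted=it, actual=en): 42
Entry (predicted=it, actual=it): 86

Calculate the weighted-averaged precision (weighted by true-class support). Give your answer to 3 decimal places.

0.601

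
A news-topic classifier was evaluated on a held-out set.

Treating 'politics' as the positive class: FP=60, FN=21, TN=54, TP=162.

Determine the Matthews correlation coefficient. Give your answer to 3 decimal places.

0.402

MCC = (TP·TN − FP·FN) / √((TP+FP)(TP+FN)(TN+FP)(TN+FN))
Numerator = 162·54 − 60·21 = 7488
Denominator = √(222·183·114·75) = √347352300 = 18637.3898
MCC = 7488 / 18637.3898 = 0.402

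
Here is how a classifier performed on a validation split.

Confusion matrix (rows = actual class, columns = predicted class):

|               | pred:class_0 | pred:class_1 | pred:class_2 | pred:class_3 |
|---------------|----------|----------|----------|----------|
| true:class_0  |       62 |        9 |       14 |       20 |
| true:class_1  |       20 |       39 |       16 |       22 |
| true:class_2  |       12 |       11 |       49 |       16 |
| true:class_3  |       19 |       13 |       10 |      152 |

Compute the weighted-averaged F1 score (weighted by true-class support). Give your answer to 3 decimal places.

Per-class F1 score (2·TP/(2·TP+FP+FN)):
  class_0: TP=62, FP=20+12+19=51, FN=9+14+20=43 → 124/218 = 0.5688
  class_1: TP=39, FP=9+11+13=33, FN=20+16+22=58 → 78/169 = 0.4615
  class_2: TP=49, FP=14+16+10=40, FN=12+11+16=39 → 98/177 = 0.5537
  class_3: TP=152, FP=20+22+16=58, FN=19+13+10=42 → 304/404 = 0.7525
Weighted-F1 score = Σ (supportᵢ/N)·F1 scoreᵢ with N=484: (105/484)·0.5688 + (97/484)·0.4615 + (88/484)·0.5537 + (194/484)·0.7525 = 0.618

0.618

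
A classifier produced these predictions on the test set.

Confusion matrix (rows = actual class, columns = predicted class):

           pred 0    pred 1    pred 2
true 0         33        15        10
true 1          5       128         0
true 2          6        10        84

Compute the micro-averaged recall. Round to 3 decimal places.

0.842

Micro-averaging pools counts across classes: ΣTP=245, ΣFP=46, ΣFN=46.
Micro-recall = TP/(TP+FN) on pooled counts = 0.842 (equals overall accuracy in single-label multiclass).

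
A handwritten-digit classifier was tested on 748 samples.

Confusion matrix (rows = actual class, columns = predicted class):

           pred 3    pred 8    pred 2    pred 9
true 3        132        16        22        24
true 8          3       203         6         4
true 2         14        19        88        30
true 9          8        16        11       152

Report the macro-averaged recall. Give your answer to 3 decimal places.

Per-class recall (TP/(TP+FN)):
  3: TP=132, FN=16+22+24=62 → 132/194 = 0.6804
  8: TP=203, FN=3+6+4=13 → 203/216 = 0.9398
  2: TP=88, FN=14+19+30=63 → 88/151 = 0.5828
  9: TP=152, FN=8+16+11=35 → 152/187 = 0.8128
Macro-recall = mean = (0.6804 + 0.9398 + 0.5828 + 0.8128) / 4 = 0.754

0.754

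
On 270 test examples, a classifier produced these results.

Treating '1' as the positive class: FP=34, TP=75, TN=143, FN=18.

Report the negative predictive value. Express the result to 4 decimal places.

0.8882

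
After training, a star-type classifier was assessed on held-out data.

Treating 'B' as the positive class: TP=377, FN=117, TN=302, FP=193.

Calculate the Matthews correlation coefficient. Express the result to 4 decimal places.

0.3777

MCC = (TP·TN − FP·FN) / √((TP+FP)(TP+FN)(TN+FP)(TN+FN))
Numerator = 377·302 − 193·117 = 91273
Denominator = √(570·494·495·419) = √58401099900 = 241663.1952
MCC = 91273 / 241663.1952 = 0.3777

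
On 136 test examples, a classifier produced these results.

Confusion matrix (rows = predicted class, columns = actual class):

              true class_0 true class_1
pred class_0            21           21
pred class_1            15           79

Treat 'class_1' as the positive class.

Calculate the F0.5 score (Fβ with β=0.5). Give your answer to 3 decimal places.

Fβ = (1+β²)·TP / ((1+β²)·TP + β²·FN + FP), with β²=1/4
= 1.25·79 / (1.25·79 + 0.25·21 + 15) = 0.830

0.830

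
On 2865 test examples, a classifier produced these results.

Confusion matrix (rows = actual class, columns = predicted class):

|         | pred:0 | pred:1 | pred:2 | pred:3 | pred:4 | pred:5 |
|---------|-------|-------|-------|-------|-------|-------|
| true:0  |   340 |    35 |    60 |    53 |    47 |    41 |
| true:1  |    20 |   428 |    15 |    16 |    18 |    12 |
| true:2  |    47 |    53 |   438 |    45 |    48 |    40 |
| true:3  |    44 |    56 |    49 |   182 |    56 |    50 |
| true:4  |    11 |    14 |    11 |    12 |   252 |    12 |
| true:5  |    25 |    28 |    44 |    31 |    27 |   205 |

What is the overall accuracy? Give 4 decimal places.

Accuracy = trace / total = (340+428+438+182+252+205=1845) / 2865 = 1845/2865 = 0.6440

0.6440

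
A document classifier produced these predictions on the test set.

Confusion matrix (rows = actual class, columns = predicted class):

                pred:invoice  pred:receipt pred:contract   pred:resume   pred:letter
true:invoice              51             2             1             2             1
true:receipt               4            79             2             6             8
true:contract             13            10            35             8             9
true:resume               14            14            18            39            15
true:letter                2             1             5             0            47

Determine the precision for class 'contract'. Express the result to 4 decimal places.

0.5738

Treat 'contract' as positive and all other classes as negative.
precision = TP/(TP+FP).
contract: TP=35, FP=1+2+18+5=26 → 35/61 = 0.57377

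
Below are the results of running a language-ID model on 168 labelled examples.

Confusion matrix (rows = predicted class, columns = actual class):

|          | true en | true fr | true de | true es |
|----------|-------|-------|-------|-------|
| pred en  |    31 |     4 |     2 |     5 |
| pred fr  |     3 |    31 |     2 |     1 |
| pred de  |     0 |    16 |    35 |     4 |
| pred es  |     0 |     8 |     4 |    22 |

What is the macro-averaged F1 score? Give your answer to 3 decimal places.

0.711

Per-class F1 score (2·TP/(2·TP+FP+FN)):
  en: TP=31, FP=4+2+5=11, FN=3+0+0=3 → 62/76 = 0.8158
  fr: TP=31, FP=3+2+1=6, FN=4+16+8=28 → 62/96 = 0.6458
  de: TP=35, FP=0+16+4=20, FN=2+2+4=8 → 70/98 = 0.7143
  es: TP=22, FP=0+8+4=12, FN=5+1+4=10 → 44/66 = 0.6667
Macro-F1 score = mean = (0.8158 + 0.6458 + 0.7143 + 0.6667) / 4 = 0.711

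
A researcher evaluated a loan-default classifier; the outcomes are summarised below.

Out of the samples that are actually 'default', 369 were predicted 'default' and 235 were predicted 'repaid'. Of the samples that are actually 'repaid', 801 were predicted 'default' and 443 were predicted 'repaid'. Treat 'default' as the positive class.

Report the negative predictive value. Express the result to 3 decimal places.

NPV = TN/(TN+FN) = 443/(443+235) = 0.653

0.653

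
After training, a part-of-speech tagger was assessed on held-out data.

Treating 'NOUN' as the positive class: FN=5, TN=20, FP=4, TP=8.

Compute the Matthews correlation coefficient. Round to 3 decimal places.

0.458

MCC = (TP·TN − FP·FN) / √((TP+FP)(TP+FN)(TN+FP)(TN+FN))
Numerator = 8·20 − 4·5 = 140
Denominator = √(12·13·24·25) = √93600 = 305.9412
MCC = 140 / 305.9412 = 0.458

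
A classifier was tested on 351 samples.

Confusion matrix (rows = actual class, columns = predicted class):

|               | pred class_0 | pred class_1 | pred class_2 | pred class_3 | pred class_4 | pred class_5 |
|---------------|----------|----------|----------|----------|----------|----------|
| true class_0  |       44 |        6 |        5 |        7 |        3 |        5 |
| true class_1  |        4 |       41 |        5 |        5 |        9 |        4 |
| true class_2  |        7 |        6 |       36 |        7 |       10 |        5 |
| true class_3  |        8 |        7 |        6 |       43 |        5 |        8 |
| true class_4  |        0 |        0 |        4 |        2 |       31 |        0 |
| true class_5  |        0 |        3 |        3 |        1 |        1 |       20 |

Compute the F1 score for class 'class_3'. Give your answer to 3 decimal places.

0.606

F1 score = 2·TP/(2·TP+FP+FN).
class_3: TP=43, FP=7+5+7+2+1=22, FN=8+7+6+5+8=34 → 86/142 = 0.6056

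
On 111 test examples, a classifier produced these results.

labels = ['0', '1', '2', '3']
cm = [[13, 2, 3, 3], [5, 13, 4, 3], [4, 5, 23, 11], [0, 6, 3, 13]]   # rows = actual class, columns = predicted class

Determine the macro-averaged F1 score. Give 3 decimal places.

0.555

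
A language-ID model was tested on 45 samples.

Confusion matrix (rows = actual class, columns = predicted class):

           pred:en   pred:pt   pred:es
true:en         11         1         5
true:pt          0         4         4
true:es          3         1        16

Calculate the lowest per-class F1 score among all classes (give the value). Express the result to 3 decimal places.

0.571

Per-class F1 score (2·TP/(2·TP+FP+FN)):
  en: TP=11, FP=0+3=3, FN=1+5=6 → 22/31 = 0.7097
  pt: TP=4, FP=1+1=2, FN=0+4=4 → 8/14 = 0.5714
  es: TP=16, FP=5+4=9, FN=3+1=4 → 32/45 = 0.7111
Lowest is class 'pt' with F1 score = 0.571.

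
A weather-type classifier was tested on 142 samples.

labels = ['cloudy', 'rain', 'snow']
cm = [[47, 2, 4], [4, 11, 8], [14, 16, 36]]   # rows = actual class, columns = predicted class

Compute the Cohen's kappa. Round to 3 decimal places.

0.471

Observed agreement pₒ = trace/N = 94/142 = 0.6620
Expected agreement pₑ = Σ (rowᵢ·colᵢ)/N² = (53·65 + 23·29 + 66·48)/142² = 0.3610
κ = (pₒ − pₑ)/(1 − pₑ) = (0.6620 − 0.3610)/(1 − 0.3610) = 0.471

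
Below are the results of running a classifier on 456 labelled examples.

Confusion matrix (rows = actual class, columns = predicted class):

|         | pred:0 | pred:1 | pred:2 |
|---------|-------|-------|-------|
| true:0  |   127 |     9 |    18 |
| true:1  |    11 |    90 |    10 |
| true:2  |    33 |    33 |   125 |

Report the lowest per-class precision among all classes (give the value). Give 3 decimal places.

Per-class precision (TP/(TP+FP)):
  0: TP=127, FP=11+33=44 → 127/171 = 0.7427
  1: TP=90, FP=9+33=42 → 90/132 = 0.6818
  2: TP=125, FP=18+10=28 → 125/153 = 0.8170
Lowest is class '1' with precision = 0.682.

0.682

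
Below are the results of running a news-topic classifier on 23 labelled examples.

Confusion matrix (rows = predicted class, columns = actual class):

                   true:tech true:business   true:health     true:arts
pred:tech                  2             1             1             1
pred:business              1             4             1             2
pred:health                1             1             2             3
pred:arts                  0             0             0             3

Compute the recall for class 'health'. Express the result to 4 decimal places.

Treat 'health' as positive and all other classes as negative.
recall = TP/(TP+FN).
health: TP=2, FN=1+1+0=2 → 2/4 = 0.50000

0.5000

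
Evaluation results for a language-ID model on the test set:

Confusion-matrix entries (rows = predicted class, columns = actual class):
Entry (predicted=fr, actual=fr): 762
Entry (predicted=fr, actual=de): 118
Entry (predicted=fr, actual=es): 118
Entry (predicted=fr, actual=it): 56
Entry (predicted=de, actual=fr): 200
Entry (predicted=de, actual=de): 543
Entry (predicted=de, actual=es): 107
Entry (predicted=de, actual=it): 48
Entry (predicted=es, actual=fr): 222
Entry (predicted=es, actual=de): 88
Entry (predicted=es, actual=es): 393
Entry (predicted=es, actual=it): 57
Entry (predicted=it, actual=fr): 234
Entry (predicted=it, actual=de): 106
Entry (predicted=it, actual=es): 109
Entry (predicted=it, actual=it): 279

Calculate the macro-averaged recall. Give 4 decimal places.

Per-class recall (TP/(TP+FN)):
  fr: TP=762, FN=200+222+234=656 → 762/1418 = 0.53738
  de: TP=543, FN=118+88+106=312 → 543/855 = 0.63509
  es: TP=393, FN=118+107+109=334 → 393/727 = 0.54058
  it: TP=279, FN=56+48+57=161 → 279/440 = 0.63409
Macro-recall = mean = (0.53738 + 0.63509 + 0.54058 + 0.63409) / 4 = 0.5868

0.5868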